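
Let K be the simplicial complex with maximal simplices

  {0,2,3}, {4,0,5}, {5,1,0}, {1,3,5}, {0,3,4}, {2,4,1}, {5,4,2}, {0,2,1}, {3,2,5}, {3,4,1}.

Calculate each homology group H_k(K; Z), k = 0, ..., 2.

K has 6 vertices, 15 edges, 10 triangles.
rank ∂_0 = 0, rank ∂_1 = 5 ⇒ b_0 = 6 − 0 − 5 = 1; all invariant factors of ∂_1 are 1 so no torsion. So H_0 ≅ Z.
rank ∂_1 = 5, rank ∂_2 = 10 ⇒ b_1 = 15 − 5 − 10 = 0; ∂_2 has invariant factor(s) [2] giving torsion. So H_1 ≅ Z_2.
rank ∂_2 = 10, rank ∂_3 = 0 ⇒ b_2 = 10 − 10 − 0 = 0. So H_2 ≅ 0.

H_0 ≅ Z,  H_1 ≅ Z_2,  H_2 = 0.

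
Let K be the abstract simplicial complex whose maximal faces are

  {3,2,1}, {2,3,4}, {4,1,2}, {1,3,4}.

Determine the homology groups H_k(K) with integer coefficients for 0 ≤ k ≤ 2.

We work with the vertex ordering 1 < 2 < 3 < 4. The simplices of K, each written with vertices in increasing order, are:

  0-simplices (4): [1], [2], [3], [4]
  1-simplices (6): [1,2], [1,3], [1,4], [2,3], [2,4], [3,4]
  2-simplices (4): [1,2,3], [1,2,4], [1,3,4], [2,3,4]

so the chain groups are C_0 ≅ Z^4, C_1 ≅ Z^6, C_2 ≅ Z^4.

The boundary map ∂_1: C_1 → C_0 maps an edge to its endpoints' difference, ∂[p,q] = q − p. For instance
  ∂[1,2] = [2] − [1].
The 4×6 boundary matrix has rank 3 and Smith normal form diag(1,1,1).

The boundary map ∂_2: C_2 → C_1 acts by ∂[p,q,r] = [q,r] − [p,r] + [p,q]. For instance
  ∂[2,3,4] = [3,4] − [2,4] + [2,3],
  ∂[1,2,4] = [2,4] − [1,4] + [1,2].
The resulting 6×4 matrix has rank 3, and its Smith normal form has invariant factors (1,1,1).

Now H_k = ker ∂_k / im ∂_{k+1}, so:

  H_0: rank C_0 − rank ∂_1 = 4 − 3 = 1, and the invariant factors of ∂_1 are all 1, so H_0 ≅ Z.
  H_1: rank ker ∂_1 − rank ∂_2 = (6 − 3) − 3 = 0, and the invariant factors of ∂_2 are all 1, so H_1 ≅ 0.
  H_2: rank ker ∂_2 − rank ∂_3 = (4 − 3) − 0 = 1, and there is no ∂_3, so H_2 ≅ Z.

H_0 = Z,  H_1 = 0,  H_2 = Z.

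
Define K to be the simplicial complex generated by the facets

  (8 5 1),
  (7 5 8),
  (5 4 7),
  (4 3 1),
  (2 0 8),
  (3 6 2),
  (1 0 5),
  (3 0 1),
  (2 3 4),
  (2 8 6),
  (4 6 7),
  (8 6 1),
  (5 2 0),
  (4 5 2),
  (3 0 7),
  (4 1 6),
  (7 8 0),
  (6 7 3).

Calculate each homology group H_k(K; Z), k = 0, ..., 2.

H_0 = Z,  H_1 = Z ⊕ Z/2Z,  H_2 = 0.

We work with the vertex ordering 0 < 1 < 2 < 3 < 4 < 5 < 6 < 7 < 8. The simplices of K, each written with vertices in increasing order, are:

  0-simplices (9): [0], [1], [2], [3], [4], [5], [6], [7], [8]
  1-simplices (27): (27 of them)
  2-simplices (18): [0,1,3], [0,1,5], [0,2,5], [0,2,8], [0,3,7], [0,7,8], [1,3,4], [1,4,6], [1,5,8], [1,6,8], [2,3,4], [2,3,6], [2,4,5], [2,6,8], [3,6,7], [4,5,7], [4,6,7], [5,7,8]

so the chain groups are C_0 ≅ Z^9, C_1 ≅ Z^27, C_2 ≅ Z^18.

∂_1: C_1 → C_0 is given by ∂[p,q] = [q] − [p].
The resulting 9×27 matrix has rank 8, and its Smith normal form has invariant factors (1,1,1,1,1,1,1,1).

Boundary ∂_2: C_2 → C_1 sends each 2-simplex [p,q,r] to [q,r] − [p,r] + [p,q]. For instance
  ∂[0,3,7] = [3,7] − [0,7] + [0,3],
  ∂[1,5,8] = [5,8] − [1,8] + [1,5].
This gives a 27×18 integer matrix of rank 18; reducing to Smith normal form yields diagonal entries (1,1,1,1,1,1,1,1,1,1,1,1,1,1,1,1,1,2).

Reading off H_k = ker ∂_k / im ∂_{k+1}:

  H_0: rank C_0 − rank ∂_1 = 9 − 8 = 1, and the invariant factors of ∂_1 are all 1, so H_0 = Z.
  H_1: rank ker ∂_1 − rank ∂_2 = (27 − 8) − 18 = 1, and ∂_2 has invariant factor 2 > 1, so H_1 = Z ⊕ Z/2Z.
  H_2: rank ker ∂_2 − rank ∂_3 = (18 − 18) − 0 = 0, and there is no ∂_3, so H_2 = 0.

(K is a triangulation of the Klein bottle.)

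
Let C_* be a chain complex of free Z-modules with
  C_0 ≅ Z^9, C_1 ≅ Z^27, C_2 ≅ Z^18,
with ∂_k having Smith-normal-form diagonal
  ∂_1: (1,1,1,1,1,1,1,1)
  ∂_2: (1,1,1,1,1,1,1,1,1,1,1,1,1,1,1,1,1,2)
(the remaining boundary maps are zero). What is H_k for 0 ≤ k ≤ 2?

H_0: b_0 = 9 − 0 − 8 = 1; torsion from ∂_1 factors > 1: none. So H_0 = Z.
H_1: b_1 = 27 − 8 − 18 = 1; torsion from ∂_2 factors > 1: [2]. So H_1 = Z ⊕ Z/2.
H_2: b_2 = 18 − 18 − 0 = 0; torsion from ∂_3 factors > 1: none. So H_2 = 0.

H_0 = Z,  H_1 = Z ⊕ Z/2,  H_2 = 0.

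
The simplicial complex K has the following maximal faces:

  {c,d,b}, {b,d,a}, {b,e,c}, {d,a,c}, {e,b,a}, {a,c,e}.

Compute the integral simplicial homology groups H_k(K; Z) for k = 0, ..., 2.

H_0 ≅ Z,  H_1 = 0,  H_2 ≅ Z.

K has 5 vertices, 9 edges, 6 triangles.
rank ∂_0 = 0, rank ∂_1 = 4 ⇒ b_0 = 5 − 0 − 4 = 1; all invariant factors of ∂_1 are 1 so no torsion. So H_0 = Z.
rank ∂_1 = 4, rank ∂_2 = 5 ⇒ b_1 = 9 − 4 − 5 = 0; all invariant factors of ∂_2 are 1 so no torsion. So H_1 = 0.
rank ∂_2 = 5, rank ∂_3 = 0 ⇒ b_2 = 6 − 5 − 0 = 1. So H_2 = Z.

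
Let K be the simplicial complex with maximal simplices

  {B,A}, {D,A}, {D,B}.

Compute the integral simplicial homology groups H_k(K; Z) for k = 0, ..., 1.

H_0 ≅ Z,  H_1 ≅ Z.

K has 3 vertices, 3 edges.
rank ∂_0 = 0, rank ∂_1 = 2 ⇒ b_0 = 3 − 0 − 2 = 1; all invariant factors of ∂_1 are 1 so no torsion. So H_0 ≅ Z.
rank ∂_1 = 2, rank ∂_2 = 0 ⇒ b_1 = 3 − 2 − 0 = 1. So H_1 ≅ Z.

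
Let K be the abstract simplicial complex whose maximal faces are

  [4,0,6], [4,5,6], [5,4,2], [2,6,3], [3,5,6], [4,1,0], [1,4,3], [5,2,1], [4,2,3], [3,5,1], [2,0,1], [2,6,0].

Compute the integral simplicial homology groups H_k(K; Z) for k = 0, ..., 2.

We work with the vertex ordering 0 < 1 < 2 < 3 < 4 < 5 < 6. The simplices of K, each written with vertices in increasing order, are:

  0-simplices (7): [0], [1], [2], [3], [4], [5], [6]
  1-simplices (18): [0,1], [0,2], [0,4], [0,6], [1,2], [1,3], [1,4], [1,5], [2,3], [2,4], [2,5], [2,6], [3,4], [3,5], [3,6], [4,5], [4,6], [5,6]
  2-simplices (12): [0,1,2], [0,1,4], [0,2,6], [0,4,6], [1,2,5], [1,3,4], [1,3,5], [2,3,4], [2,3,6], [2,4,5], [3,5,6], [4,5,6]

Hence C_0 ≅ Z^7, C_1 ≅ Z^18, C_2 ≅ Z^12.

Boundary ∂_1: C_1 → C_0 sends each edge [p,q] (with p < q) to q − p. For instance
  ∂[3,4] = [4] − [3].
As a 7×18 matrix over Z this has rank 6, with invariant factors (1,1,1,1,1,1).

The boundary map ∂_2: C_2 → C_1 acts by ∂[p,q,r] = [q,r] − [p,r] + [p,q]. For instance
  ∂[0,4,6] = [4,6] − [0,6] + [0,4],
  ∂[0,2,6] = [2,6] − [0,6] + [0,2].
As a 18×12 matrix over Z this has rank 12, with invariant factors (1,1,1,1,1,1,1,1,1,1,1,2).

Computing H_k = (kernel of ∂_k) / (image of ∂_{k+1}):

  H_0: rank C_0 − rank ∂_1 = 7 − 6 = 1, and the invariant factors of ∂_1 are all 1, so H_0 ≅ Z.
  H_1: rank ker ∂_1 − rank ∂_2 = (18 − 6) − 12 = 0, and ∂_2 has invariant factor 2 > 1, so H_1 ≅ Z/2Z.
  H_2: rank ker ∂_2 − rank ∂_3 = (12 − 12) − 0 = 0, and there is no ∂_3, so H_2 ≅ 0.

As a check, the Euler characteristic is 7 − 18 + 12 = 1, which agrees with 1 − 0 + 0 = 1.

H_0 ≅ Z,  H_1 ≅ Z/2Z,  H_2 = 0.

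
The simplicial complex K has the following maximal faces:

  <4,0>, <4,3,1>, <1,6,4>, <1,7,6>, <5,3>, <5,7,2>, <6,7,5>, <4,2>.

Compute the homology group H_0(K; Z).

We work with the vertex ordering 0 < 1 < 2 < 3 < 4 < 5 < 6 < 7. The simplices of K, each written with vertices in increasing order, are:

  0-simplices (8): [0], [1], [2], [3], [4], [5], [6], [7]
  1-simplices (14): [0,4], [1,3], [1,4], [1,6], [1,7], [2,4], [2,5], [2,7], [3,4], [3,5], [4,6], [5,6], [5,7], [6,7]
  2-simplices (5): [1,3,4], [1,4,6], [1,6,7], [2,5,7], [5,6,7]

Hence C_0 ≅ Z^8, C_1 ≅ Z^14, C_2 ≅ Z^5.

∂_1: C_1 → C_0 is given by ∂[p,q] = [q] − [p].
The resulting 8×14 matrix has rank 7, and its Smith normal form has invariant factors (1,1,1,1,1,1,1).

The boundary map ∂_2: C_2 → C_1 acts by ∂[p,q,r] = [q,r] − [p,r] + [p,q]. For instance
  ∂[5,6,7] = [6,7] − [5,7] + [5,6],
  ∂[2,5,7] = [5,7] − [2,7] + [2,5].
The 14×5 boundary matrix has rank 5 and Smith normal form diag(1,1,1,1,1).

Computing H_k = (kernel of ∂_k) / (image of ∂_{k+1}):

  H_0: rank C_0 − rank ∂_1 = 8 − 7 = 1, and the invariant factors of ∂_1 are all 1, so H_0 = Z.

H_0 ≅ Z.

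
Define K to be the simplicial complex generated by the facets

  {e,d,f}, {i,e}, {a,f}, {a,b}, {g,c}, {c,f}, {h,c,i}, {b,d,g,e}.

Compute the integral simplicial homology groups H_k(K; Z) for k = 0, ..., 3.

H_0 ≅ Z,  H_1 ≅ Z^3,  H_2 = 0,  H_3 = 0.

Order the vertices as a < b < c < d < e < f < g < h < i. Listing each simplex with vertices in this order, K has dimension 3 with simplices:

  0-simplices (9): a, b, c, d, e, f, g, h, i
  1-simplices (16): ab, af, bd, be, bg, cf, cg, ch, ci, de, df, dg, ef, eg, ei, hi
  2-simplices (6): bde, bdg, beg, chi, def, deg
  3-simplices (1): bdeg

Hence C_0 ≅ Z^9, C_1 ≅ Z^16, C_2 ≅ Z^6, C_3 ≅ Z^1.

Boundary ∂_1: C_1 → C_0 maps an edge to its endpoints' difference, ∂[p,q] = q − p. For instance
  ∂ch = h − c.
The 9×16 boundary matrix has rank 8 and Smith normal form diag(1,1,1,1,1,1,1,1).

Boundary ∂_2: C_2 → C_1 acts by ∂[p,q,r] = [q,r] − [p,r] + [p,q]. For instance
  ∂beg = eg − bg + be,
  ∂chi = hi − ci + ch.
The resulting 16×6 matrix has rank 5, and its Smith normal form has invariant factors (1,1,1,1,1).

∂_3: C_3 → C_2 sends each 3-simplex σ to the alternating sum Σ_i (−1)^i (σ with its i-th vertex removed). For instance
  ∂bdeg = deg − beg + bdg − bde.
The 6×1 boundary matrix has rank 1 and Smith normal form diag(1).

Now H_k = ker ∂_k / im ∂_{k+1}, so:

  H_0: rank C_0 − rank ∂_1 = 9 − 8 = 1, and the invariant factors of ∂_1 are all 1, so H_0 = Z.
  H_1: rank ker ∂_1 − rank ∂_2 = (16 − 8) − 5 = 3, and the invariant factors of ∂_2 are all 1, so H_1 = Z^3.
  H_2: rank ker ∂_2 − rank ∂_3 = (6 − 5) − 1 = 0, and the invariant factors of ∂_3 are all 1, so H_2 = 0.
  H_3: rank ker ∂_3 − rank ∂_4 = (1 − 1) − 0 = 0, and there is no ∂_4, so H_3 = 0.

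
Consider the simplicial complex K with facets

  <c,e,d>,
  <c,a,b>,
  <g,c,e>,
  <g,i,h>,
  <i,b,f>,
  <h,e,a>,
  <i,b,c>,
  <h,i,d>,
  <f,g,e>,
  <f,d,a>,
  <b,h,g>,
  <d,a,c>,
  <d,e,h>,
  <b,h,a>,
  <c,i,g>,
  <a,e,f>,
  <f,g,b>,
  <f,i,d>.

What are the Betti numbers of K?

Fix the vertex order a < b < c < d < e < f < g < h < i and write every simplex with vertices in increasing order. Then dim K = 2 and the simplices of K are:

  0-simplices (9): a, b, c, d, e, f, g, h, i
  1-simplices (27): ab, ac, ad, ae, af, ah, bc, bf, bg, bh, bi, cd, ce, cg, ci, de, df, dh, di, ef, eg, eh, fg, fi, gh, gi, hi
  2-simplices (18): abc, abh, acd, adf, aef, aeh, bci, bfg, bfi, bgh, cde, ceg, cgi, deh, dfi, dhi, efg, ghi

so the chain groups are C_0 ≅ Z^9, C_1 ≅ Z^27, C_2 ≅ Z^18.

The boundary map ∂_1: C_1 → C_0 maps an edge to its endpoints' difference, ∂[p,q] = q − p. For instance
  ∂ac = c − a.
The resulting 9×27 matrix has rank 8, and its Smith normal form has invariant factors (1,1,1,1,1,1,1,1).

The boundary map ∂_2: C_2 → C_1 maps a triangle to the signed sum of its edges. For instance
  ∂abh = bh − ah + ab,
  ∂deh = eh − dh + de.
This gives a 27×18 integer matrix of rank 18; reducing to Smith normal form yields diagonal entries (1,1,1,1,1,1,1,1,1,1,1,1,1,1,1,1,1,2).

From H_k ≅ ker(∂_k) / im(∂_{k+1}) we obtain:

  H_0: rank C_0 − rank ∂_1 = 9 − 8 = 1, and the invariant factors of ∂_1 are all 1, so H_0 ≅ Z.
  H_1: rank ker ∂_1 − rank ∂_2 = (27 − 8) − 18 = 1, and ∂_2 has invariant factor 2 > 1, so H_1 ≅ Z ⊕ Z/2Z.
  H_2: rank ker ∂_2 − rank ∂_3 = (18 − 18) − 0 = 0, and there is no ∂_3, so H_2 ≅ 0.

Hence the Betti numbers are b_0 = 1, b_1 = 1, b_2 = 0.

b_0 = 1, b_1 = 1, b_2 = 0.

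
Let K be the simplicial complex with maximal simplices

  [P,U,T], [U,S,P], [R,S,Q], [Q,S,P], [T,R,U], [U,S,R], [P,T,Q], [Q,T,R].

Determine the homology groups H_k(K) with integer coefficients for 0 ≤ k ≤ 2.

Take the total order P < Q < R < S < T < U on the vertex set. Then K (dimension 2) consists of the simplices:

  0-simplices (6): P, Q, R, S, T, U
  1-simplices (12): PQ, PS, PT, PU, QR, QS, QT, RS, RT, RU, SU, TU
  2-simplices (8): PQS, PQT, PSU, PTU, QRS, QRT, RSU, RTU

Hence C_0 ≅ Z^6, C_1 ≅ Z^12, C_2 ≅ Z^8.

∂_1: C_1 → C_0 is given by ∂[p,q] = [q] − [p]. For instance
  ∂PT = T − P.
This gives a 6×12 integer matrix of rank 5; reducing to Smith normal form yields diagonal entries (1,1,1,1,1).

The boundary map ∂_2: C_2 → C_1 maps a triangle to the signed sum of its edges. For instance
  ∂RTU = TU − RU + RT,
  ∂PQS = QS − PS + PQ.
This gives a 12×8 integer matrix of rank 7; reducing to Smith normal form yields diagonal entries (1,1,1,1,1,1,1).

Now H_k = ker ∂_k / im ∂_{k+1}, so:

  H_0: rank C_0 − rank ∂_1 = 6 − 5 = 1, and the invariant factors of ∂_1 are all 1, so H_0 = Z.
  H_1: rank ker ∂_1 − rank ∂_2 = (12 − 5) − 7 = 0, and the invariant factors of ∂_2 are all 1, so H_1 = 0.
  H_2: rank ker ∂_2 − rank ∂_3 = (8 − 7) − 0 = 1, and there is no ∂_3, so H_2 = Z.

As a check, the Euler characteristic is 6 − 12 + 8 = 2, which agrees with 1 − 0 + 1 = 2.

H_0 ≅ Z,  H_1 = 0,  H_2 ≅ Z.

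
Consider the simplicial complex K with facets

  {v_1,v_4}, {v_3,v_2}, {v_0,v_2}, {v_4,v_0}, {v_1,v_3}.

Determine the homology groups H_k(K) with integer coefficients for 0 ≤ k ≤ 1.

Fix the vertex order v_0 < v_1 < v_2 < v_3 < v_4 and write every simplex with vertices in increasing order. Then dim K = 1 and the simplices of K are:

  0-simplices (5): [v_0], [v_1], [v_2], [v_3], [v_4]
  1-simplices (5): [v_0,v_2], [v_0,v_4], [v_1,v_3], [v_1,v_4], [v_2,v_3]

so the chain groups are C_0 ≅ Z^5, C_1 ≅ Z^5.

∂_1: C_1 → C_0 maps an edge to its endpoints' difference, ∂[p,q] = q − p.
The 5×5 boundary matrix has rank 4 and Smith normal form diag(1,1,1,1).

Reading off H_k = ker ∂_k / im ∂_{k+1}:

  H_0: rank C_0 − rank ∂_1 = 5 − 4 = 1, and the invariant factors of ∂_1 are all 1, so H_0 ≅ Z.
  H_1: rank ker ∂_1 − rank ∂_2 = (5 − 4) − 0 = 1, and there is no ∂_2, so H_1 ≅ Z.

(K is a triangulation of the circle S^1.)

H_0 = Z,  H_1 = Z.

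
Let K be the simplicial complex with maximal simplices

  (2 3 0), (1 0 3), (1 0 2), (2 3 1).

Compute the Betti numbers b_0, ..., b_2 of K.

Fix the vertex order 0 < 1 < 2 < 3 and write every simplex with vertices in increasing order. Then dim K = 2 and the simplices of K are:

  0-simplices (4): [0], [1], [2], [3]
  1-simplices (6): [0,1], [0,2], [0,3], [1,2], [1,3], [2,3]
  2-simplices (4): [0,1,2], [0,1,3], [0,2,3], [1,2,3]

so the chain groups are C_0 ≅ Z^4, C_1 ≅ Z^6, C_2 ≅ Z^4.

Boundary ∂_1: C_1 → C_0 is given by ∂[p,q] = [q] − [p]. For instance
  ∂[1,3] = [3] − [1].
This gives a 4×6 integer matrix of rank 3; reducing to Smith normal form yields diagonal entries (1,1,1).

∂_2: C_2 → C_1 sends each 2-simplex [p,q,r] to [q,r] − [p,r] + [p,q]. For instance
  ∂[0,2,3] = [2,3] − [0,3] + [0,2],
  ∂[1,2,3] = [2,3] − [1,3] + [1,2].
The 6×4 boundary matrix has rank 3 and Smith normal form diag(1,1,1).

Now H_k = ker ∂_k / im ∂_{k+1}, so:

  H_0: rank C_0 − rank ∂_1 = 4 − 3 = 1, and the invariant factors of ∂_1 are all 1, so H_0 = Z.
  H_1: rank ker ∂_1 − rank ∂_2 = (6 − 3) − 3 = 0, and the invariant factors of ∂_2 are all 1, so H_1 = 0.
  H_2: rank ker ∂_2 − rank ∂_3 = (4 − 3) − 0 = 1, and there is no ∂_3, so H_2 = Z.

Hence the Betti numbers are b_0 = 1, b_1 = 0, b_2 = 1.

b_0 = 1, b_1 = 0, b_2 = 1.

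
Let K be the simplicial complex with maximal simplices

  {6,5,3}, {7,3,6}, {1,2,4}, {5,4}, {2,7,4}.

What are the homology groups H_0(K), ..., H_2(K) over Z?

Fix the vertex order 1 < 2 < 3 < 4 < 5 < 6 < 7 and write every simplex with vertices in increasing order. Then dim K = 2 and the simplices of K are:

  0-simplices (7): [1], [2], [3], [4], [5], [6], [7]
  1-simplices (11): [1,2], [1,4], [2,4], [2,7], [3,5], [3,6], [3,7], [4,5], [4,7], [5,6], [6,7]
  2-simplices (4): [1,2,4], [2,4,7], [3,5,6], [3,6,7]

Hence C_0 ≅ Z^7, C_1 ≅ Z^11, C_2 ≅ Z^4.

Boundary ∂_1: C_1 → C_0 sends each edge [p,q] (with p < q) to q − p.
The 7×11 boundary matrix has rank 6 and Smith normal form diag(1,1,1,1,1,1).

∂_2: C_2 → C_1 acts by ∂[p,q,r] = [q,r] − [p,r] + [p,q]. For instance
  ∂[3,6,7] = [6,7] − [3,7] + [3,6],
  ∂[2,4,7] = [4,7] − [2,7] + [2,4].
As a 11×4 matrix over Z this has rank 4, with invariant factors (1,1,1,1).

From H_k ≅ ker(∂_k) / im(∂_{k+1}) we obtain:

  H_0: rank C_0 − rank ∂_1 = 7 − 6 = 1, and the invariant factors of ∂_1 are all 1, so H_0 = Z.
  H_1: rank ker ∂_1 − rank ∂_2 = (11 − 6) − 4 = 1, and the invariant factors of ∂_2 are all 1, so H_1 = Z.
  H_2: rank ker ∂_2 − rank ∂_3 = (4 − 4) − 0 = 0, and there is no ∂_3, so H_2 = 0.

H_0 ≅ Z,  H_1 ≅ Z,  H_2 = 0.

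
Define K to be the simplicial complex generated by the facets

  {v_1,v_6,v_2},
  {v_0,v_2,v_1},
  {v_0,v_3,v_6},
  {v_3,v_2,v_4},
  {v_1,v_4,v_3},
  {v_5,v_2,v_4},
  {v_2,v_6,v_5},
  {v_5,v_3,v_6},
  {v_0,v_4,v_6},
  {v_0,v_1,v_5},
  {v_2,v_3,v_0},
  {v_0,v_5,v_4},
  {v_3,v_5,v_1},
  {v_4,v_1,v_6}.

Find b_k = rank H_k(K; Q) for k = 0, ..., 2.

K has 7 vertices, 21 edges, 14 triangles.
rank ∂_0 = 0, rank ∂_1 = 6 ⇒ b_0 = 7 − 0 − 6 = 1; all invariant factors of ∂_1 are 1 so no torsion. So H_0 = Z.
rank ∂_1 = 6, rank ∂_2 = 13 ⇒ b_1 = 21 − 6 − 13 = 2; all invariant factors of ∂_2 are 1 so no torsion. So H_1 = Z^2.
rank ∂_2 = 13, rank ∂_3 = 0 ⇒ b_2 = 14 − 13 − 0 = 1. So H_2 = Z.

b_0 = 1, b_1 = 2, b_2 = 1.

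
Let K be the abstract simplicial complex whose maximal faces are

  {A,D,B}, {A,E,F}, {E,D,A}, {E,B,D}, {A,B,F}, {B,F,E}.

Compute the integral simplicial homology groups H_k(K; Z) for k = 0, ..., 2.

H_0 ≅ Z,  H_1 = 0,  H_2 ≅ Z.

Take the total order A < B < D < E < F on the vertex set. Then K (dimension 2) consists of the simplices:

  0-simplices (5): A, B, D, E, F
  1-simplices (9): AB, AD, AE, AF, BD, BE, BF, DE, EF
  2-simplices (6): ABD, ABF, ADE, AEF, BDE, BEF

Hence C_0 ≅ Z^5, C_1 ≅ Z^9, C_2 ≅ Z^6.

Boundary ∂_1: C_1 → C_0 maps an edge to its endpoints' difference, ∂[p,q] = q − p. For instance
  ∂BD = D − B.
The resulting 5×9 matrix has rank 4, and its Smith normal form has invariant factors (1,1,1,1).

∂_2: C_2 → C_1 maps a triangle to the signed sum of its edges. For instance
  ∂AEF = EF − AF + AE,
  ∂BDE = DE − BE + BD.
The 9×6 boundary matrix has rank 5 and Smith normal form diag(1,1,1,1,1).

Computing H_k = (kernel of ∂_k) / (image of ∂_{k+1}):

  H_0: rank C_0 − rank ∂_1 = 5 − 4 = 1, and the invariant factors of ∂_1 are all 1, so H_0 ≅ Z.
  H_1: rank ker ∂_1 − rank ∂_2 = (9 − 4) − 5 = 0, and the invariant factors of ∂_2 are all 1, so H_1 ≅ 0.
  H_2: rank ker ∂_2 − rank ∂_3 = (6 − 5) − 0 = 1, and there is no ∂_3, so H_2 ≅ Z.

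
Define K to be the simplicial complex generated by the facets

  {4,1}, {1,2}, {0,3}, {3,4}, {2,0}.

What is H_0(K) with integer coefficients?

H_0 ≅ Z.

We work with the vertex ordering 0 < 1 < 2 < 3 < 4. The simplices of K, each written with vertices in increasing order, are:

  0-simplices (5): [0], [1], [2], [3], [4]
  1-simplices (5): [0,2], [0,3], [1,2], [1,4], [3,4]

so the chain groups are C_0 ≅ Z^5, C_1 ≅ Z^5.

The boundary map ∂_1: C_1 → C_0 maps an edge to its endpoints' difference, ∂[p,q] = q − p. For instance
  ∂[1,2] = [2] − [1].
The resulting 5×5 matrix has rank 4, and its Smith normal form has invariant factors (1,1,1,1).

Reading off H_k = ker ∂_k / im ∂_{k+1}:

  H_0: rank C_0 − rank ∂_1 = 5 − 4 = 1, and the invariant factors of ∂_1 are all 1, so H_0 = Z.

(K is a triangulation of the circle S^1.)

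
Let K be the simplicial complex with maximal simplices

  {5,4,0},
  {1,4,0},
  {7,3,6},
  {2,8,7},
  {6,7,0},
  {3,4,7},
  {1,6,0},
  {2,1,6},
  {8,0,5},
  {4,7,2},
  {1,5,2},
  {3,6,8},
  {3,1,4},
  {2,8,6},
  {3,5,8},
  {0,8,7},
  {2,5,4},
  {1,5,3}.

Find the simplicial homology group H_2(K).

Take the total order 0 < 1 < 2 < 3 < 4 < 5 < 6 < 7 < 8 on the vertex set. Then K (dimension 2) consists of the simplices:

  0-simplices (9): [0], [1], [2], [3], [4], [5], [6], [7], [8]
  1-simplices (27): (27 of them)
  2-simplices (18): [0,1,4], [0,1,6], [0,4,5], [0,5,8], [0,6,7], [0,7,8], [1,2,5], [1,2,6], [1,3,4], [1,3,5], [2,4,5], [2,4,7], [2,6,8], [2,7,8], [3,4,7], [3,5,8], [3,6,7], [3,6,8]

Hence C_0 ≅ Z^9, C_1 ≅ Z^27, C_2 ≅ Z^18.

∂_1: C_1 → C_0 sends each edge [p,q] (with p < q) to q − p. For instance
  ∂[1,6] = [6] − [1].
This gives a 9×27 integer matrix of rank 8; reducing to Smith normal form yields diagonal entries (1,1,1,1,1,1,1,1).

∂_2: C_2 → C_1 maps a triangle to the signed sum of its edges. For instance
  ∂[0,4,5] = [4,5] − [0,5] + [0,4],
  ∂[0,6,7] = [6,7] − [0,7] + [0,6].
This gives a 27×18 integer matrix of rank 18; reducing to Smith normal form yields diagonal entries (1,1,1,1,1,1,1,1,1,1,1,1,1,1,1,1,1,2).

From H_k ≅ ker(∂_k) / im(∂_{k+1}) we obtain:

  H_2: rank ker ∂_2 − rank ∂_3 = (18 − 18) − 0 = 0, and there is no ∂_3, so H_2 ≅ 0.

H_2 ≅ 0.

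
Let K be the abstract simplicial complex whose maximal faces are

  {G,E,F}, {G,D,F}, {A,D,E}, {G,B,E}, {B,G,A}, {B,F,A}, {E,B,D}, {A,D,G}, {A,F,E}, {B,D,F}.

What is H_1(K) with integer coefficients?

H_1 = Z_2.

Fix the vertex order A < B < D < E < F < G and write every simplex with vertices in increasing order. Then dim K = 2 and the simplices of K are:

  0-simplices (6): A, B, D, E, F, G
  1-simplices (15): AB, AD, AE, AF, AG, BD, BE, BF, BG, DE, DF, DG, EF, EG, FG
  2-simplices (10): ABF, ABG, ADE, ADG, AEF, BDE, BDF, BEG, DFG, EFG

giving chain groups C_0 ≅ Z^6, C_1 ≅ Z^15, C_2 ≅ Z^10.

Boundary ∂_1: C_1 → C_0 sends each edge [p,q] (with p < q) to q − p. For instance
  ∂AD = D − A.
The 6×15 boundary matrix has rank 5 and Smith normal form diag(1,1,1,1,1).

The boundary map ∂_2: C_2 → C_1 sends each 2-simplex [p,q,r] to [q,r] − [p,r] + [p,q]. For instance
  ∂EFG = FG − EG + EF,
  ∂ABG = BG − AG + AB.
This gives a 15×10 integer matrix of rank 10; reducing to Smith normal form yields diagonal entries (1,1,1,1,1,1,1,1,1,2).

Reading off H_k = ker ∂_k / im ∂_{k+1}:

  H_1: rank ker ∂_1 − rank ∂_2 = (15 − 5) − 10 = 0, and ∂_2 has invariant factor 2 > 1, so H_1 ≅ Z_2.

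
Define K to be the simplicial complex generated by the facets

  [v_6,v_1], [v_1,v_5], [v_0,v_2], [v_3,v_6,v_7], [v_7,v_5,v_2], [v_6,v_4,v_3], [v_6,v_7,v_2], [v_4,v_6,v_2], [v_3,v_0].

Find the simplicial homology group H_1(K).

Take the total order v_0 < v_1 < v_2 < v_3 < v_4 < v_5 < v_6 < v_7 on the vertex set. Then K (dimension 2) consists of the simplices:

  0-simplices (8): [v_0], [v_1], [v_2], [v_3], [v_4], [v_5], [v_6], [v_7]
  1-simplices (14): [v_0,v_2], [v_0,v_3], [v_1,v_5], [v_1,v_6], [v_2,v_4], [v_2,v_5], [v_2,v_6], [v_2,v_7], [v_3,v_4], [v_3,v_6], [v_3,v_7], [v_4,v_6], [v_5,v_7], [v_6,v_7]
  2-simplices (5): [v_2,v_4,v_6], [v_2,v_5,v_7], [v_2,v_6,v_7], [v_3,v_4,v_6], [v_3,v_6,v_7]

giving chain groups C_0 ≅ Z^8, C_1 ≅ Z^14, C_2 ≅ Z^5.

The boundary map ∂_1: C_1 → C_0 maps an edge to its endpoints' difference, ∂[p,q] = q − p. For instance
  ∂[v_0,v_2] = [v_2] − [v_0].
As a 8×14 matrix over Z this has rank 7, with invariant factors (1,1,1,1,1,1,1).

∂_2: C_2 → C_1 maps a triangle to the signed sum of its edges. For instance
  ∂[v_3,v_4,v_6] = [v_4,v_6] − [v_3,v_6] + [v_3,v_4],
  ∂[v_2,v_5,v_7] = [v_5,v_7] − [v_2,v_7] + [v_2,v_5].
As a 14×5 matrix over Z this has rank 5, with invariant factors (1,1,1,1,1).

Reading off H_k = ker ∂_k / im ∂_{k+1}:

  H_1: rank ker ∂_1 − rank ∂_2 = (14 − 7) − 5 = 2, and the invariant factors of ∂_2 are all 1, so H_1 = Z^2.

H_1 = Z^2.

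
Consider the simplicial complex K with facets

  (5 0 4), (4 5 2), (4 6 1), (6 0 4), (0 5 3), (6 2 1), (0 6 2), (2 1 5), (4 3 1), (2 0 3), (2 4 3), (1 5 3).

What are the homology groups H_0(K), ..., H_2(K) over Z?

H_0 ≅ Z,  H_1 ≅ Z/2,  H_2 = 0.

Fix the vertex order 0 < 1 < 2 < 3 < 4 < 5 < 6 and write every simplex with vertices in increasing order. Then dim K = 2 and the simplices of K are:

  0-simplices (7): [0], [1], [2], [3], [4], [5], [6]
  1-simplices (18): [0,2], [0,3], [0,4], [0,5], [0,6], [1,2], [1,3], [1,4], [1,5], [1,6], [2,3], [2,4], [2,5], [2,6], [3,4], [3,5], [4,5], [4,6]
  2-simplices (12): [0,2,3], [0,2,6], [0,3,5], [0,4,5], [0,4,6], [1,2,5], [1,2,6], [1,3,4], [1,3,5], [1,4,6], [2,3,4], [2,4,5]

so the chain groups are C_0 ≅ Z^7, C_1 ≅ Z^18, C_2 ≅ Z^12.

Boundary ∂_1: C_1 → C_0 maps an edge to its endpoints' difference, ∂[p,q] = q − p. For instance
  ∂[2,5] = [5] − [2].
As a 7×18 matrix over Z this has rank 6, with invariant factors (1,1,1,1,1,1).

∂_2: C_2 → C_1 maps a triangle to the signed sum of its edges. For instance
  ∂[1,2,6] = [2,6] − [1,6] + [1,2],
  ∂[2,3,4] = [3,4] − [2,4] + [2,3].
This gives a 18×12 integer matrix of rank 12; reducing to Smith normal form yields diagonal entries (1,1,1,1,1,1,1,1,1,1,1,2).

From H_k ≅ ker(∂_k) / im(∂_{k+1}) we obtain:

  H_0: rank C_0 − rank ∂_1 = 7 − 6 = 1, and the invariant factors of ∂_1 are all 1, so H_0 = Z.
  H_1: rank ker ∂_1 − rank ∂_2 = (18 − 6) − 12 = 0, and ∂_2 has invariant factor 2 > 1, so H_1 = Z/2.
  H_2: rank ker ∂_2 − rank ∂_3 = (12 − 12) − 0 = 0, and there is no ∂_3, so H_2 = 0.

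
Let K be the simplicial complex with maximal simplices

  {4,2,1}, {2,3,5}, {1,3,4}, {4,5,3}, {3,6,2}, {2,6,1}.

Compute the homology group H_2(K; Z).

We work with the vertex ordering 1 < 2 < 3 < 4 < 5 < 6. The simplices of K, each written with vertices in increasing order, are:

  0-simplices (6): [1], [2], [3], [4], [5], [6]
  1-simplices (12): [1,2], [1,3], [1,4], [1,6], [2,3], [2,4], [2,5], [2,6], [3,4], [3,5], [3,6], [4,5]
  2-simplices (6): [1,2,4], [1,2,6], [1,3,4], [2,3,5], [2,3,6], [3,4,5]

Hence C_0 ≅ Z^6, C_1 ≅ Z^12, C_2 ≅ Z^6.

∂_1: C_1 → C_0 sends each edge [p,q] (with p < q) to q − p.
This gives a 6×12 integer matrix of rank 5; reducing to Smith normal form yields diagonal entries (1,1,1,1,1).

The boundary map ∂_2: C_2 → C_1 sends each 2-simplex [p,q,r] to [q,r] − [p,r] + [p,q]. For instance
  ∂[2,3,6] = [3,6] − [2,6] + [2,3],
  ∂[1,2,6] = [2,6] − [1,6] + [1,2].
This gives a 12×6 integer matrix of rank 6; reducing to Smith normal form yields diagonal entries (1,1,1,1,1,1).

Now H_k = ker ∂_k / im ∂_{k+1}, so:

  H_2: rank ker ∂_2 − rank ∂_3 = (6 − 6) − 0 = 0, and there is no ∂_3, so H_2 = 0.

H_2 ≅ 0.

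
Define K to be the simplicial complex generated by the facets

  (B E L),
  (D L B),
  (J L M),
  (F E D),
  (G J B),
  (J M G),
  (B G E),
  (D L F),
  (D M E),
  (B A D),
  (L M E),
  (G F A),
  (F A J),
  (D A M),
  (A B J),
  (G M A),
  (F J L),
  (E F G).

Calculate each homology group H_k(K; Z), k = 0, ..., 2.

K has 9 vertices, 27 edges, 18 triangles.
rank ∂_0 = 0, rank ∂_1 = 8 ⇒ b_0 = 9 − 0 − 8 = 1; all invariant factors of ∂_1 are 1 so no torsion. So H_0 = Z.
rank ∂_1 = 8, rank ∂_2 = 18 ⇒ b_1 = 27 − 8 − 18 = 1; ∂_2 has invariant factor(s) [2] giving torsion. So H_1 = Z ⊕ Z/2.
rank ∂_2 = 18, rank ∂_3 = 0 ⇒ b_2 = 18 − 18 − 0 = 0. So H_2 = 0.

H_0 = Z,  H_1 = Z ⊕ Z/2,  H_2 = 0.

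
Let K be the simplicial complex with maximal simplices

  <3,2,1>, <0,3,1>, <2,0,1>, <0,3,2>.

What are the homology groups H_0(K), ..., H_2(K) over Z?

H_0 = Z,  H_1 = 0,  H_2 = Z.

Fix the vertex order 0 < 1 < 2 < 3 and write every simplex with vertices in increasing order. Then dim K = 2 and the simplices of K are:

  0-simplices (4): [0], [1], [2], [3]
  1-simplices (6): [0,1], [0,2], [0,3], [1,2], [1,3], [2,3]
  2-simplices (4): [0,1,2], [0,1,3], [0,2,3], [1,2,3]

so the chain groups are C_0 ≅ Z^4, C_1 ≅ Z^6, C_2 ≅ Z^4.

The boundary map ∂_1: C_1 → C_0 maps an edge to its endpoints' difference, ∂[p,q] = q − p. For instance
  ∂[1,2] = [2] − [1].
As a 4×6 matrix over Z this has rank 3, with invariant factors (1,1,1).

Boundary ∂_2: C_2 → C_1 maps a triangle to the signed sum of its edges. For instance
  ∂[0,2,3] = [2,3] − [0,3] + [0,2],
  ∂[0,1,2] = [1,2] − [0,2] + [0,1].
As a 6×4 matrix over Z this has rank 3, with invariant factors (1,1,1).

From H_k ≅ ker(∂_k) / im(∂_{k+1}) we obtain:

  H_0: rank C_0 − rank ∂_1 = 4 − 3 = 1, and the invariant factors of ∂_1 are all 1, so H_0 ≅ Z.
  H_1: rank ker ∂_1 − rank ∂_2 = (6 − 3) − 3 = 0, and the invariant factors of ∂_2 are all 1, so H_1 ≅ 0.
  H_2: rank ker ∂_2 − rank ∂_3 = (4 − 3) − 0 = 1, and there is no ∂_3, so H_2 ≅ Z.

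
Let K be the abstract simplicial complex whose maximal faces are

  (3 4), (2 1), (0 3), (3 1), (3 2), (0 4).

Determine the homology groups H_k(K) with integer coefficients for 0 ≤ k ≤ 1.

Order the vertices as 0 < 1 < 2 < 3 < 4. Listing each simplex with vertices in this order, K has dimension 1 with simplices:

  0-simplices (5): [0], [1], [2], [3], [4]
  1-simplices (6): [0,3], [0,4], [1,2], [1,3], [2,3], [3,4]

so the chain groups are C_0 ≅ Z^5, C_1 ≅ Z^6.

The boundary map ∂_1: C_1 → C_0 is given by ∂[p,q] = [q] − [p].
This gives a 5×6 integer matrix of rank 4; reducing to Smith normal form yields diagonal entries (1,1,1,1).

From H_k ≅ ker(∂_k) / im(∂_{k+1}) we obtain:

  H_0: rank C_0 − rank ∂_1 = 5 − 4 = 1, and the invariant factors of ∂_1 are all 1, so H_0 ≅ Z.
  H_1: rank ker ∂_1 − rank ∂_2 = (6 − 4) − 0 = 2, and there is no ∂_2, so H_1 ≅ Z^2.

H_0 ≅ Z,  H_1 ≅ Z^2.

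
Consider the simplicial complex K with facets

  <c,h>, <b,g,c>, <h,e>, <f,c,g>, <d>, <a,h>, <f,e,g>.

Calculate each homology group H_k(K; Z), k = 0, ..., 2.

Take the total order a < b < c < d < e < f < g < h on the vertex set. Then K (dimension 2) consists of the simplices:

  0-simplices (8): a, b, c, d, e, f, g, h
  1-simplices (10): ah, bc, bg, cf, cg, ch, ef, eg, eh, fg
  2-simplices (3): bcg, cfg, efg

so the chain groups are C_0 ≅ Z^8, C_1 ≅ Z^10, C_2 ≅ Z^3.

The boundary map ∂_1: C_1 → C_0 sends each edge [p,q] (with p < q) to q − p. For instance
  ∂ch = h − c.
The resulting 8×10 matrix has rank 6, and its Smith normal form has invariant factors (1,1,1,1,1,1).

The boundary map ∂_2: C_2 → C_1 maps a triangle to the signed sum of its edges. For instance
  ∂bcg = cg − bg + bc,
  ∂efg = fg − eg + ef.
The 10×3 boundary matrix has rank 3 and Smith normal form diag(1,1,1).

From H_k ≅ ker(∂_k) / im(∂_{k+1}) we obtain:

  H_0: rank C_0 − rank ∂_1 = 8 − 6 = 2, and the invariant factors of ∂_1 are all 1, so H_0 = Z^2.
  H_1: rank ker ∂_1 − rank ∂_2 = (10 − 6) − 3 = 1, and the invariant factors of ∂_2 are all 1, so H_1 = Z.
  H_2: rank ker ∂_2 − rank ∂_3 = (3 − 3) − 0 = 0, and there is no ∂_3, so H_2 = 0.

H_0 ≅ Z^2,  H_1 ≅ Z,  H_2 = 0.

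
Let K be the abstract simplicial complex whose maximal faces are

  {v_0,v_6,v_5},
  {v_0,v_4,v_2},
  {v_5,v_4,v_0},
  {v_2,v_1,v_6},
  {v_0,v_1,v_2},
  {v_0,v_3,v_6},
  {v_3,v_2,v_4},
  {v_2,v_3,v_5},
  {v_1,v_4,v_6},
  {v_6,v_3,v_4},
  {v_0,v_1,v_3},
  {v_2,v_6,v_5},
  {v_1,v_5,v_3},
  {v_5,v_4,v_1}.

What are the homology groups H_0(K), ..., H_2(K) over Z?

Fix the vertex order v_0 < v_1 < v_2 < v_3 < v_4 < v_5 < v_6 and write every simplex with vertices in increasing order. Then dim K = 2 and the simplices of K are:

  0-simplices (7): [v_0], [v_1], [v_2], [v_3], [v_4], [v_5], [v_6]
  1-simplices (21): (21 of them)
  2-simplices (14): (14 of them)

so the chain groups are C_0 ≅ Z^7, C_1 ≅ Z^21, C_2 ≅ Z^14.

Boundary ∂_1: C_1 → C_0 sends each edge [p,q] (with p < q) to q − p. For instance
  ∂[v_2,v_6] = [v_6] − [v_2].
The 7×21 boundary matrix has rank 6 and Smith normal form diag(1,1,1,1,1,1).

Boundary ∂_2: C_2 → C_1 acts by ∂[p,q,r] = [q,r] − [p,r] + [p,q]. For instance
  ∂[v_0,v_1,v_3] = [v_1,v_3] − [v_0,v_3] + [v_0,v_1],
  ∂[v_3,v_4,v_6] = [v_4,v_6] − [v_3,v_6] + [v_3,v_4].
As a 21×14 matrix over Z this has rank 13, with invariant factors (1,1,1,1,1,1,1,1,1,1,1,1,1).

Computing H_k = (kernel of ∂_k) / (image of ∂_{k+1}):

  H_0: rank C_0 − rank ∂_1 = 7 − 6 = 1, and the invariant factors of ∂_1 are all 1, so H_0 = Z.
  H_1: rank ker ∂_1 − rank ∂_2 = (21 − 6) − 13 = 2, and the invariant factors of ∂_2 are all 1, so H_1 = Z^2.
  H_2: rank ker ∂_2 − rank ∂_3 = (14 − 13) − 0 = 1, and there is no ∂_3, so H_2 = Z.

H_0 ≅ Z,  H_1 ≅ Z^2,  H_2 ≅ Z.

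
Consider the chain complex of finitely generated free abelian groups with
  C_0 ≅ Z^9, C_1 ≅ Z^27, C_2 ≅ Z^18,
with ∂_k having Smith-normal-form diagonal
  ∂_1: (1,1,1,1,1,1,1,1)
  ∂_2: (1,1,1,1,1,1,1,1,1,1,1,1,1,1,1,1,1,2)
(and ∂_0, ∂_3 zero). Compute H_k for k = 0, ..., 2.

H_0 = Z,  H_1 = Z ⊕ Z_2,  H_2 = 0.

H_0: b_0 = 9 − 0 − 8 = 1; torsion from ∂_1 factors > 1: none. So H_0 = Z.
H_1: b_1 = 27 − 8 − 18 = 1; torsion from ∂_2 factors > 1: [2]. So H_1 = Z ⊕ Z_2.
H_2: b_2 = 18 − 18 − 0 = 0; torsion from ∂_3 factors > 1: none. So H_2 = 0.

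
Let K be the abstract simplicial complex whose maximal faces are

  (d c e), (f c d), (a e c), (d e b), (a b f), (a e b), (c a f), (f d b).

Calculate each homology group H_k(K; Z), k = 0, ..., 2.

H_0 = Z,  H_1 = 0,  H_2 = Z.

We work with the vertex ordering a < b < c < d < e < f. The simplices of K, each written with vertices in increasing order, are:

  0-simplices (6): a, b, c, d, e, f
  1-simplices (12): ab, ac, ae, af, bd, be, bf, cd, ce, cf, de, df
  2-simplices (8): abe, abf, ace, acf, bde, bdf, cde, cdf

giving chain groups C_0 ≅ Z^6, C_1 ≅ Z^12, C_2 ≅ Z^8.

The boundary map ∂_1: C_1 → C_0 maps an edge to its endpoints' difference, ∂[p,q] = q − p.
This gives a 6×12 integer matrix of rank 5; reducing to Smith normal form yields diagonal entries (1,1,1,1,1).

Boundary ∂_2: C_2 → C_1 sends each 2-simplex [p,q,r] to [q,r] − [p,r] + [p,q]. For instance
  ∂acf = cf − af + ac,
  ∂abf = bf − af + ab.
This gives a 12×8 integer matrix of rank 7; reducing to Smith normal form yields diagonal entries (1,1,1,1,1,1,1).

Now H_k = ker ∂_k / im ∂_{k+1}, so:

  H_0: rank C_0 − rank ∂_1 = 6 − 5 = 1, and the invariant factors of ∂_1 are all 1, so H_0 ≅ Z.
  H_1: rank ker ∂_1 − rank ∂_2 = (12 − 5) − 7 = 0, and the invariant factors of ∂_2 are all 1, so H_1 ≅ 0.
  H_2: rank ker ∂_2 − rank ∂_3 = (8 − 7) − 0 = 1, and there is no ∂_3, so H_2 ≅ Z.

As a check, the Euler characteristic is 6 − 12 + 8 = 2, which agrees with 1 − 0 + 1 = 2.
(K is a triangulation of the 2-sphere S^2.)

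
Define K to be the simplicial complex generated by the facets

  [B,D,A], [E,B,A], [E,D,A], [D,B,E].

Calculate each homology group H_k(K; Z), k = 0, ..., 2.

H_0 = Z,  H_1 = 0,  H_2 = Z.

We work with the vertex ordering A < B < D < E. The simplices of K, each written with vertices in increasing order, are:

  0-simplices (4): A, B, D, E
  1-simplices (6): AB, AD, AE, BD, BE, DE
  2-simplices (4): ABD, ABE, ADE, BDE

giving chain groups C_0 ≅ Z^4, C_1 ≅ Z^6, C_2 ≅ Z^4.

The boundary map ∂_1: C_1 → C_0 sends each edge [p,q] (with p < q) to q − p. For instance
  ∂AB = B − A.
As a 4×6 matrix over Z this has rank 3, with invariant factors (1,1,1).

∂_2: C_2 → C_1 sends each 2-simplex [p,q,r] to [q,r] − [p,r] + [p,q]. For instance
  ∂ADE = DE − AE + AD,
  ∂BDE = DE − BE + BD.
The resulting 6×4 matrix has rank 3, and its Smith normal form has invariant factors (1,1,1).

From H_k ≅ ker(∂_k) / im(∂_{k+1}) we obtain:

  H_0: rank C_0 − rank ∂_1 = 4 − 3 = 1, and the invariant factors of ∂_1 are all 1, so H_0 = Z.
  H_1: rank ker ∂_1 − rank ∂_2 = (6 − 3) − 3 = 0, and the invariant factors of ∂_2 are all 1, so H_1 = 0.
  H_2: rank ker ∂_2 − rank ∂_3 = (4 − 3) − 0 = 1, and there is no ∂_3, so H_2 = Z.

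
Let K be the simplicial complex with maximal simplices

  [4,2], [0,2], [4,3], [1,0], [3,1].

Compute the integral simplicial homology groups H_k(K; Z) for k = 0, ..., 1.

H_0 = Z,  H_1 = Z.

Fix the vertex order 0 < 1 < 2 < 3 < 4 and write every simplex with vertices in increasing order. Then dim K = 1 and the simplices of K are:

  0-simplices (5): [0], [1], [2], [3], [4]
  1-simplices (5): [0,1], [0,2], [1,3], [2,4], [3,4]

giving chain groups C_0 ≅ Z^5, C_1 ≅ Z^5.

Boundary ∂_1: C_1 → C_0 sends each edge [p,q] (with p < q) to q − p.
The 5×5 boundary matrix has rank 4 and Smith normal form diag(1,1,1,1).

Reading off H_k = ker ∂_k / im ∂_{k+1}:

  H_0: rank C_0 − rank ∂_1 = 5 − 4 = 1, and the invariant factors of ∂_1 are all 1, so H_0 ≅ Z.
  H_1: rank ker ∂_1 − rank ∂_2 = (5 − 4) − 0 = 1, and there is no ∂_2, so H_1 ≅ Z.

(K is a triangulation of the circle S^1.)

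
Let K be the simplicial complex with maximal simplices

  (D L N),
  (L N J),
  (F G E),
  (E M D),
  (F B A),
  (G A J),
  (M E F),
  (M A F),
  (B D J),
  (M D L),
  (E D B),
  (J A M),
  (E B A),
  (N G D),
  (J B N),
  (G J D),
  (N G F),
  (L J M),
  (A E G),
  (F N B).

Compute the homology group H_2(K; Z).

H_2 = 0.

Take the total order A < B < D < E < F < G < J < L < M < N on the vertex set. Then K (dimension 2) consists of the simplices:

  0-simplices (10): A, B, D, E, F, G, J, L, M, N
  1-simplices (30): AB, AE, AF, AG, AJ, AM, BD, BE, BF, BJ, BN, DE, DG, DJ, DL, DM, DN, EF, EG, EM, FG, FM, FN, GJ, GN, JL, JM, JN, LM, LN
  2-simplices (20): ABE, ABF, AEG, AFM, AGJ, AJM, BDE, BDJ, BFN, BJN, DEM, DGJ, DGN, DLM, DLN, EFG, EFM, FGN, JLM, JLN

so the chain groups are C_0 ≅ Z^10, C_1 ≅ Z^30, C_2 ≅ Z^20.

The boundary map ∂_1: C_1 → C_0 maps an edge to its endpoints' difference, ∂[p,q] = q − p. For instance
  ∂DJ = J − D.
The resulting 10×30 matrix has rank 9, and its Smith normal form has invariant factors (1,1,1,1,1,1,1,1,1).

Boundary ∂_2: C_2 → C_1 maps a triangle to the signed sum of its edges. For instance
  ∂BDE = DE − BE + BD,
  ∂JLN = LN − JN + JL.
This gives a 30×20 integer matrix of rank 20; reducing to Smith normal form yields diagonal entries (1,1,1,1,1,1,1,1,1,1,1,1,1,1,1,1,1,1,1,2).

Computing H_k = (kernel of ∂_k) / (image of ∂_{k+1}):

  H_2: rank ker ∂_2 − rank ∂_3 = (20 − 20) − 0 = 0, and there is no ∂_3, so H_2 ≅ 0.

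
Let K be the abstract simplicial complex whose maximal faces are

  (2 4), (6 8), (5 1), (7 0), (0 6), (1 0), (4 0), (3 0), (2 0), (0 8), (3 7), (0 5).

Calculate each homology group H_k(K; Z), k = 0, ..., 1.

H_0 ≅ Z,  H_1 ≅ Z^4.

Order the vertices as 0 < 1 < 2 < 3 < 4 < 5 < 6 < 7 < 8. Listing each simplex with vertices in this order, K has dimension 1 with simplices:

  0-simplices (9): [0], [1], [2], [3], [4], [5], [6], [7], [8]
  1-simplices (12): [0,1], [0,2], [0,3], [0,4], [0,5], [0,6], [0,7], [0,8], [1,5], [2,4], [3,7], [6,8]

so the chain groups are C_0 ≅ Z^9, C_1 ≅ Z^12.

Boundary ∂_1: C_1 → C_0 is given by ∂[p,q] = [q] − [p]. For instance
  ∂[3,7] = [7] − [3].
This gives a 9×12 integer matrix of rank 8; reducing to Smith normal form yields diagonal entries (1,1,1,1,1,1,1,1).

Reading off H_k = ker ∂_k / im ∂_{k+1}:

  H_0: rank C_0 − rank ∂_1 = 9 − 8 = 1, and the invariant factors of ∂_1 are all 1, so H_0 = Z.
  H_1: rank ker ∂_1 − rank ∂_2 = (12 − 8) − 0 = 4, and there is no ∂_2, so H_1 = Z^4.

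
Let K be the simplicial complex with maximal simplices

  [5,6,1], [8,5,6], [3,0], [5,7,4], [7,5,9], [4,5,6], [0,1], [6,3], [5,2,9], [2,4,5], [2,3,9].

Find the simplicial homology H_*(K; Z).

H_0 = Z,  H_1 = Z^2,  H_2 = 0.

Order the vertices as 0 < 1 < 2 < 3 < 4 < 5 < 6 < 7 < 8 < 9. Listing each simplex with vertices in this order, K has dimension 2 with simplices:

  0-simplices (10): [0], [1], [2], [3], [4], [5], [6], [7], [8], [9]
  1-simplices (19): [0,1], [0,3], [1,5], [1,6], [2,3], [2,4], [2,5], [2,9], [3,6], [3,9], [4,5], [4,6], [4,7], [5,6], [5,7], [5,8], [5,9], [6,8], [7,9]
  2-simplices (8): [1,5,6], [2,3,9], [2,4,5], [2,5,9], [4,5,6], [4,5,7], [5,6,8], [5,7,9]

so the chain groups are C_0 ≅ Z^10, C_1 ≅ Z^19, C_2 ≅ Z^8.

The boundary map ∂_1: C_1 → C_0 is given by ∂[p,q] = [q] − [p]. For instance
  ∂[5,6] = [6] − [5].
The resulting 10×19 matrix has rank 9, and its Smith normal form has invariant factors (1,1,1,1,1,1,1,1,1).

Boundary ∂_2: C_2 → C_1 acts by ∂[p,q,r] = [q,r] − [p,r] + [p,q]. For instance
  ∂[5,6,8] = [6,8] − [5,8] + [5,6],
  ∂[4,5,7] = [5,7] − [4,7] + [4,5].
This gives a 19×8 integer matrix of rank 8; reducing to Smith normal form yields diagonal entries (1,1,1,1,1,1,1,1).

From H_k ≅ ker(∂_k) / im(∂_{k+1}) we obtain:

  H_0: rank C_0 − rank ∂_1 = 10 − 9 = 1, and the invariant factors of ∂_1 are all 1, so H_0 ≅ Z.
  H_1: rank ker ∂_1 − rank ∂_2 = (19 − 9) − 8 = 2, and the invariant factors of ∂_2 are all 1, so H_1 ≅ Z^2.
  H_2: rank ker ∂_2 − rank ∂_3 = (8 − 8) − 0 = 0, and there is no ∂_3, so H_2 ≅ 0.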